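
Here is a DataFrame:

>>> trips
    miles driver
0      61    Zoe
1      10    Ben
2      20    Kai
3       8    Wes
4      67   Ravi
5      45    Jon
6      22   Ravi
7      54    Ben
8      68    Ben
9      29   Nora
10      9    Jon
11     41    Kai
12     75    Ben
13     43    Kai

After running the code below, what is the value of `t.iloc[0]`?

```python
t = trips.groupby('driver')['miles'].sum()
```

207

group by driver, sum of miles:
driver
Ben     207
Jon      54
Kai     104
Nora     29
Ravi     89
Wes       8
Zoe      61
Name: miles, dtype: int64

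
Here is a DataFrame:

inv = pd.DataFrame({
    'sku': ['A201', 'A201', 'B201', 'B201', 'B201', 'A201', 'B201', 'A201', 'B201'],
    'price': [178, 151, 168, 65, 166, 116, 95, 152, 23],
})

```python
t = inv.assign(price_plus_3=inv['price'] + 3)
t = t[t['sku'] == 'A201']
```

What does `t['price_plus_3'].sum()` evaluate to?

add column price_plus_3 = inv['price'] + 3:
    sku  price  price_plus_3
0  A201    178           181
1  A201    151           154
2  B201    168           171
3  B201     65            68
4  B201    166           169
5  A201    116           119
6  B201     95            98
7  A201    152           155
8  B201     23            26
filter rows where sku == 'A201':
    sku  price  price_plus_3
0  A201    178           181
1  A201    151           154
5  A201    116           119
7  A201    152           155
Reading off the sum of column 'price_plus_3', we get 609.

609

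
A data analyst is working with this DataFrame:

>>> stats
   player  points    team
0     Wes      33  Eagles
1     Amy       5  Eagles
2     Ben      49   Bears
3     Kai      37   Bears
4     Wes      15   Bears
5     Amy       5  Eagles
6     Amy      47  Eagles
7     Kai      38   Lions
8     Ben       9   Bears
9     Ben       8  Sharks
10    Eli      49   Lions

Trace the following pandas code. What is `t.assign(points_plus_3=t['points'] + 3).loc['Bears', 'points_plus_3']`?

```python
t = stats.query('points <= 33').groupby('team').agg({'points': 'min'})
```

12

filter rows where points <= 33:
  player  points    team
0    Wes      33  Eagles
1    Amy       5  Eagles
4    Wes      15   Bears
5    Amy       5  Eagles
8    Ben       9   Bears
9    Ben       8  Sharks
group by team, min of points:
        points
team          
Bears        9
Eagles       5
Sharks       8
add column points_plus_3 = t['points'] + 3:
        points  points_plus_3
team                         
Bears        9             12
Eagles       5              8
Sharks       8             11
Hence 12.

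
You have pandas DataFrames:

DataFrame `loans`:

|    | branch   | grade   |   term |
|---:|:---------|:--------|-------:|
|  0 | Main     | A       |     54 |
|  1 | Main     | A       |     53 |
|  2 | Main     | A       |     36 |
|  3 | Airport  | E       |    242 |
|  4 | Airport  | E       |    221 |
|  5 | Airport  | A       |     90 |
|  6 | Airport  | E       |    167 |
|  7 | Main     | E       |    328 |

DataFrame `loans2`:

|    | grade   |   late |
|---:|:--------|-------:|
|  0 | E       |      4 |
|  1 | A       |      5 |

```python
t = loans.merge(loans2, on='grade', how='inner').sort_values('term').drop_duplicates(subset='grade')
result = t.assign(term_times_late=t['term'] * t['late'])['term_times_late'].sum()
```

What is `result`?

848

merge on 'grade' (how='inner') → 8 rows:
    branch grade  term  late
0     Main     A    54     5
1     Main     A    53     5
2     Main     A    36     5
3  Airport     E   242     4
4  Airport     E   221     4
5  Airport     A    90     5
6  Airport     E   167     4
7     Main     E   328     4
sort by term:
    branch grade  term  late
2     Main     A    36     5
1     Main     A    53     5
0     Main     A    54     5
5  Airport     A    90     5
6  Airport     E   167     4
4  Airport     E   221     4
3  Airport     E   242     4
7     Main     E   328     4
drop duplicate grade (keep=first):
    branch grade  term  late
2     Main     A    36     5
6  Airport     E   167     4
add column term_times_late = t['term'] * t['late']:
    branch grade  term  late  term_times_late
2     Main     A    36     5              180
6  Airport     E   167     4              668
Then the sum of column 'term_times_late': 848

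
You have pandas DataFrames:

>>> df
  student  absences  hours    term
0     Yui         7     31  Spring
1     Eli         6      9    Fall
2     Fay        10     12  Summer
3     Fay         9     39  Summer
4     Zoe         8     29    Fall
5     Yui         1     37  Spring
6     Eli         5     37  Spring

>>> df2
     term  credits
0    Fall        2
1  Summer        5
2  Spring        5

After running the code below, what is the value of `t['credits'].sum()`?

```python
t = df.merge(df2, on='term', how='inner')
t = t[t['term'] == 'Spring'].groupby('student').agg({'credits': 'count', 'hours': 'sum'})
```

merge on 'term' (how='inner') → 7 rows:
  student  absences  hours    term  credits
0     Yui         7     31  Spring        5
1     Eli         6      9    Fall        2
2     Fay        10     12  Summer        5
3     Fay         9     39  Summer        5
4     Zoe         8     29    Fall        2
5     Yui         1     37  Spring        5
6     Eli         5     37  Spring        5
filter rows where term == 'Spring':
  student  absences  hours    term  credits
0     Yui         7     31  Spring        5
5     Yui         1     37  Spring        5
6     Eli         5     37  Spring        5
group by student: count(credits), sum(hours):
         credits  hours
student                
Eli            1     37
Yui            2     68

3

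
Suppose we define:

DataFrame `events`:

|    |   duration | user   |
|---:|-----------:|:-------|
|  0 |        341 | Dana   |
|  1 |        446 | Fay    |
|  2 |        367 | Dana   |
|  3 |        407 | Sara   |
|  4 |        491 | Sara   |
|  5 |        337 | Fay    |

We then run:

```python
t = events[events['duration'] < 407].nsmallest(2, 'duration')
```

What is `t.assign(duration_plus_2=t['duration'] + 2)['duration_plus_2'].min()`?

339

filter rows where duration < 407:
   duration  user
0       341  Dana
2       367  Dana
5       337   Fay
take 2 rows with smallest duration:
   duration  user
5       337   Fay
0       341  Dana
add column duration_plus_2 = t['duration'] + 2:
   duration  user  duration_plus_2
5       337   Fay              339
0       341  Dana              343
Hence 339.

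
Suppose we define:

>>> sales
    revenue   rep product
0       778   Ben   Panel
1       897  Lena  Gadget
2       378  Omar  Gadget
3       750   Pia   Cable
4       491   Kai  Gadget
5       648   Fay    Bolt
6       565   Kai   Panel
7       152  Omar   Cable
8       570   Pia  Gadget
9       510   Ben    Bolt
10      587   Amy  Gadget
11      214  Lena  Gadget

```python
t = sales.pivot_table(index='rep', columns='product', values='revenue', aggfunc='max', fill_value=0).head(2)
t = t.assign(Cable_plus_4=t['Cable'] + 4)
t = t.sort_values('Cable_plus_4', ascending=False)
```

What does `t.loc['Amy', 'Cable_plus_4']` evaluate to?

4

pivot: rows=rep, cols=product, max(revenue):
product  Bolt  Cable  Gadget  Panel
rep                                
Amy         0      0     587      0
Ben       510      0       0    778
Fay       648      0       0      0
Kai         0      0     491    565
Lena        0      0     897      0
Omar        0    152     378      0
Pia         0    750     570      0
take first 2 rows:
product  Bolt  Cable  Gadget  Panel
rep                                
Amy         0      0     587      0
Ben       510      0       0    778
add column Cable_plus_4 = t['Cable'] + 4:
product  Bolt  Cable  Gadget  Panel  Cable_plus_4
rep                                              
Amy         0      0     587      0             4
Ben       510      0       0    778             4
sort by Cable_plus_4 descending:
product  Bolt  Cable  Gadget  Panel  Cable_plus_4
rep                                              
Amy         0      0     587      0             4
Ben       510      0       0    778             4
Taking the value at row 'Amy', column 'Cable_plus_4' gives 4.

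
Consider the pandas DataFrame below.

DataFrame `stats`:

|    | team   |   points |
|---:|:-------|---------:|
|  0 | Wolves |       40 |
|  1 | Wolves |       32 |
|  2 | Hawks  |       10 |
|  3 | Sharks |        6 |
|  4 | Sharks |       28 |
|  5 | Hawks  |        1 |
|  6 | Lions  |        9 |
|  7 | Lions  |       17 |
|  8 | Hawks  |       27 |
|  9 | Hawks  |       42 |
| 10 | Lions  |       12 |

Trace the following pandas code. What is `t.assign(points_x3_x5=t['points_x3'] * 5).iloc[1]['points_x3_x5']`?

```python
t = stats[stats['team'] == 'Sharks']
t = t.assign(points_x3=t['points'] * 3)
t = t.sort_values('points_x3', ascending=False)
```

filter rows where team == 'Sharks':
     team  points
3  Sharks       6
4  Sharks      28
add column points_x3 = t['points'] * 3:
     team  points  points_x3
3  Sharks       6         18
4  Sharks      28         84
sort by points_x3 descending:
     team  points  points_x3
4  Sharks      28         84
3  Sharks       6         18
add column points_x3_x5 = t['points_x3'] * 5:
     team  points  points_x3  points_x3_x5
4  Sharks      28         84           420
3  Sharks       6         18            90

90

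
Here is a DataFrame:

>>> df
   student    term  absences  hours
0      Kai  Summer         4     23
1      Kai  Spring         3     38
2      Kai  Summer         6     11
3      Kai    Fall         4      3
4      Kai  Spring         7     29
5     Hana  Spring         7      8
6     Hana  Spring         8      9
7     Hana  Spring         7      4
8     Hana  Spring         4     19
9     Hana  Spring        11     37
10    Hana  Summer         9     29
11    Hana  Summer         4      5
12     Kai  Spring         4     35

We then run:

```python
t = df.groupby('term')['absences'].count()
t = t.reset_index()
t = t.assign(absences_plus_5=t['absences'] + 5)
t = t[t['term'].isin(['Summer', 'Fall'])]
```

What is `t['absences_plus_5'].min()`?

group by term, count of absences:
term
Fall      1
Spring    8
Summer    4
Name: absences, dtype: int64
reset_index():
     term  absences
0    Fall         1
1  Spring         8
2  Summer         4
add column absences_plus_5 = t['absences'] + 5:
     term  absences  absences_plus_5
0    Fall         1                6
1  Spring         8               13
2  Summer         4                9
filter rows where term in ['Summer', 'Fall']:
     term  absences  absences_plus_5
0    Fall         1                6
2  Summer         4                9

6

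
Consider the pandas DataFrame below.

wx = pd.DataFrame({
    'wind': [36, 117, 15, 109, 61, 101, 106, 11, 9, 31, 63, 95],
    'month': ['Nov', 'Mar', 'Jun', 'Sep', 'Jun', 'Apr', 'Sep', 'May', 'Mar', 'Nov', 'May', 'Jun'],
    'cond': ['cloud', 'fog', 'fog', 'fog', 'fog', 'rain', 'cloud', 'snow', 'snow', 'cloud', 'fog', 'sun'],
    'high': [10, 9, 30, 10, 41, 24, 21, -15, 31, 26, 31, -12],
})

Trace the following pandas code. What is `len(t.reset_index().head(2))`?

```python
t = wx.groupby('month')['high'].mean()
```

group by month, mean of high:
month
Apr    24.000000
Jun    19.666667
Mar    20.000000
May     8.000000
Nov    18.000000
Sep    15.500000
Name: high, dtype: float64
reset_index():
  month       high
0   Apr  24.000000
1   Jun  19.666667
2   Mar  20.000000
3   May   8.000000
4   Nov  18.000000
5   Sep  15.500000
take first 2 rows:
  month       high
0   Apr  24.000000
1   Jun  19.666667
number of rows → 2

2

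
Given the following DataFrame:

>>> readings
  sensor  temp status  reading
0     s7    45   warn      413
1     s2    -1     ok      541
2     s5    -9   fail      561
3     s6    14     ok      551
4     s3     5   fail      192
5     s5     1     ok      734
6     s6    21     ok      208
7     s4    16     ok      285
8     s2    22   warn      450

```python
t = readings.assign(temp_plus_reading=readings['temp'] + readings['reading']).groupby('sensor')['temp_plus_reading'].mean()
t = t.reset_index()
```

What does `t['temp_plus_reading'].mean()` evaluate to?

417.083333333

add column temp_plus_reading = readings['temp'] + readings['reading']:
  sensor  temp status  reading  temp_plus_reading
0     s7    45   warn      413                458
1     s2    -1     ok      541                540
2     s5    -9   fail      561                552
3     s6    14     ok      551                565
4     s3     5   fail      192                197
5     s5     1     ok      734                735
6     s6    21     ok      208                229
7     s4    16     ok      285                301
8     s2    22   warn      450                472
group by sensor, mean of temp_plus_reading:
sensor
s2    506.0
s3    197.0
s4    301.0
s5    643.5
s6    397.0
s7    458.0
Name: temp_plus_reading, dtype: float64
reset_index():
  sensor  temp_plus_reading
0     s2              506.0
1     s3              197.0
2     s4              301.0
3     s5              643.5
4     s6              397.0
5     s7              458.0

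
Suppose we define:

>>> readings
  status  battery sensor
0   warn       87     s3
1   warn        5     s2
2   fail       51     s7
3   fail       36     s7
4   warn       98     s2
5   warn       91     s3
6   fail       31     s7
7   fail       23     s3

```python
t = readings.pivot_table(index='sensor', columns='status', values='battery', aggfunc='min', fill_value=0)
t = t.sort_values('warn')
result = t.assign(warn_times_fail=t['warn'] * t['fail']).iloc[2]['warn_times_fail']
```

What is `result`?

2001

pivot: rows=sensor, cols=status, min(battery):
status  fail  warn
sensor            
s2         0     5
s3        23    87
s7        31     0
sort by warn:
status  fail  warn
sensor            
s7        31     0
s2         0     5
s3        23    87
add column warn_times_fail = t['warn'] * t['fail']:
status  fail  warn  warn_times_fail
sensor                             
s7        31     0                0
s2         0     5                0
s3        23    87             2001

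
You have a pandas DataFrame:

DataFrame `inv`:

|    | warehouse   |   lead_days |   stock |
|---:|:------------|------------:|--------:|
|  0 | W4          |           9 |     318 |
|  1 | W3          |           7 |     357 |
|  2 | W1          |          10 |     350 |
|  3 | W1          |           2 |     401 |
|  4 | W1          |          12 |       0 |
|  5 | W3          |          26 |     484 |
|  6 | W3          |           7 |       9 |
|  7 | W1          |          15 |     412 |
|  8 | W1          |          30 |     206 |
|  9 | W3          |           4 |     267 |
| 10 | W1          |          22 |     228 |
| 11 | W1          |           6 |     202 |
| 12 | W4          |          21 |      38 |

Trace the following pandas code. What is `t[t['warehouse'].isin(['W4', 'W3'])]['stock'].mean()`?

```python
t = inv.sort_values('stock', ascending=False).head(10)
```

sort by stock descending:
   warehouse  lead_days  stock
5         W3         26    484
7         W1         15    412
3         W1          2    401
1         W3          7    357
2         W1         10    350
0         W4          9    318
9         W3          4    267
10        W1         22    228
8         W1         30    206
11        W1          6    202
12        W4         21     38
6         W3          7      9
4         W1         12      0
take first 10 rows:
   warehouse  lead_days  stock
5         W3         26    484
7         W1         15    412
3         W1          2    401
1         W3          7    357
2         W1         10    350
0         W4          9    318
9         W3          4    267
10        W1         22    228
8         W1         30    206
11        W1          6    202
filter rows where warehouse in ['W4', 'W3']:
  warehouse  lead_days  stock
5        W3         26    484
1        W3          7    357
0        W4          9    318
9        W3          4    267
Then the mean of column 'stock': 356.5

356.5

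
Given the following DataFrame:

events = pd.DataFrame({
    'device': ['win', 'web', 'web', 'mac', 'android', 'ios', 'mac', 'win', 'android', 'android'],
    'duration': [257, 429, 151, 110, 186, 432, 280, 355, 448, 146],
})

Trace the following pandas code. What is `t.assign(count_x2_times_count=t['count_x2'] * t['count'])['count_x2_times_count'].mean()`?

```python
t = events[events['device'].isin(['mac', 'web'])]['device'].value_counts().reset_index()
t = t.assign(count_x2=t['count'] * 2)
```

8.0

filter rows where device in ['mac', 'web']:
  device  duration
1    web       429
2    web       151
3    mac       110
6    mac       280
value_counts of device:
device
web    2
mac    2
Name: count, dtype: int64
reset_index():
  device  count
0    web      2
1    mac      2
add column count_x2 = t['count'] * 2:
  device  count  count_x2
0    web      2         4
1    mac      2         4
add column count_x2_times_count = t['count_x2'] * t['count']:
  device  count  count_x2  count_x2_times_count
0    web      2         4                     8
1    mac      2         4                     8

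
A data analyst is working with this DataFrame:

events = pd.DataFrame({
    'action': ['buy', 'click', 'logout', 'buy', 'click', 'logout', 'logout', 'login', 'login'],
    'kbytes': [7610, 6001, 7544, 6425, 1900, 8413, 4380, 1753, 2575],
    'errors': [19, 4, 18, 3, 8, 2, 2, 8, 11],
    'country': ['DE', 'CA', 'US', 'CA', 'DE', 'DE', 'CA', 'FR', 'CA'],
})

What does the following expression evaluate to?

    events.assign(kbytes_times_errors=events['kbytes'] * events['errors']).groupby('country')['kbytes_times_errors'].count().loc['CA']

add column kbytes_times_errors = events['kbytes'] * events['errors']:
   action  kbytes  errors country  kbytes_times_errors
0     buy    7610      19      DE               144590
1   click    6001       4      CA                24004
2  logout    7544      18      US               135792
3     buy    6425       3      CA                19275
4   click    1900       8      DE                15200
5  logout    8413       2      DE                16826
6  logout    4380       2      CA                 8760
7   login    1753       8      FR                14024
8   login    2575      11      CA                28325
group by country, count of kbytes_times_errors:
country
CA    4
DE    3
FR    1
US    1
Name: kbytes_times_errors, dtype: int64
So loc['CA'] = 4.

4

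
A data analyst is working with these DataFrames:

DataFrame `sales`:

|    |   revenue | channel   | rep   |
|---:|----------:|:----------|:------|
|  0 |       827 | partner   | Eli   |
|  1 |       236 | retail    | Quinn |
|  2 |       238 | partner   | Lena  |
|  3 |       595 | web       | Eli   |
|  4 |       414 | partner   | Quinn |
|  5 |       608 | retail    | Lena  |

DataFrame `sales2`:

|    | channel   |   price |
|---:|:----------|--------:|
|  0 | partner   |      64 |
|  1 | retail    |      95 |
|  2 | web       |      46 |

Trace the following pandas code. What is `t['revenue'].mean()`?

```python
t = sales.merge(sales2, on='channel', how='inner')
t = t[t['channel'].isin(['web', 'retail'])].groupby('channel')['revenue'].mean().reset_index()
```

508.5

merge on 'channel' (how='inner') → 6 rows:
   revenue  channel    rep  price
0      827  partner    Eli     64
1      236   retail  Quinn     95
2      238  partner   Lena     64
3      595      web    Eli     46
4      414  partner  Quinn     64
5      608   retail   Lena     95
filter rows where channel in ['web', 'retail']:
   revenue channel    rep  price
1      236  retail  Quinn     95
3      595     web    Eli     46
5      608  retail   Lena     95
group by channel, mean of revenue:
channel
retail    422.0
web       595.0
Name: revenue, dtype: float64
reset_index():
  channel  revenue
0  retail    422.0
1     web    595.0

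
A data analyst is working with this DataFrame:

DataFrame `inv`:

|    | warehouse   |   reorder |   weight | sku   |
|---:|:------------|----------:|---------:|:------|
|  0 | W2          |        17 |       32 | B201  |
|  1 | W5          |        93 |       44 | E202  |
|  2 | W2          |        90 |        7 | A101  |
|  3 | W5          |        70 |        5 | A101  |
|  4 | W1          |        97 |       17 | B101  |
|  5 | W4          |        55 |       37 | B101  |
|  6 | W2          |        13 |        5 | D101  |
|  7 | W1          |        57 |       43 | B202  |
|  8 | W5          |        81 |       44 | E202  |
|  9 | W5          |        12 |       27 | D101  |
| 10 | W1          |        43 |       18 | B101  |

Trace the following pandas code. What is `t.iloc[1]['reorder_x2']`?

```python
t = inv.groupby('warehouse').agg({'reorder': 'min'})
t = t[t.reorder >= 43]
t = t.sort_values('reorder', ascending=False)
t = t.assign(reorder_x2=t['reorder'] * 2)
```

86

group by warehouse, min of reorder:
           reorder
warehouse         
W1              43
W2              13
W4              55
W5              12
filter rows where reorder >= 43:
           reorder
warehouse         
W1              43
W4              55
sort by reorder descending:
           reorder
warehouse         
W4              55
W1              43
add column reorder_x2 = t['reorder'] * 2:
           reorder  reorder_x2
warehouse                     
W4              55         110
W1              43          86
Taking the value at position 1, column 'reorder_x2' gives 86.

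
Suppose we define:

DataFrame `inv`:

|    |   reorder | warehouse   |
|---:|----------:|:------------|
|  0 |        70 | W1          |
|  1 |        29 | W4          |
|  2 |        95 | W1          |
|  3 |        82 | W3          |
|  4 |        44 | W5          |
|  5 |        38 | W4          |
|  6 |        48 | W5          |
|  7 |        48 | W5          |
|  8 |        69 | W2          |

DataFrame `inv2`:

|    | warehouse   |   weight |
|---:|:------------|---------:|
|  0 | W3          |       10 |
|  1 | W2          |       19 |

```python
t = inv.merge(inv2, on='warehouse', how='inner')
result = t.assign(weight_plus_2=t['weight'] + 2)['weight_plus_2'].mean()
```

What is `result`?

merge on 'warehouse' (how='inner') → 2 rows:
   reorder warehouse  weight
0       82        W3      10
1       69        W2      19
add column weight_plus_2 = t['weight'] + 2:
   reorder warehouse  weight  weight_plus_2
0       82        W3      10             12
1       69        W2      19             21

16.5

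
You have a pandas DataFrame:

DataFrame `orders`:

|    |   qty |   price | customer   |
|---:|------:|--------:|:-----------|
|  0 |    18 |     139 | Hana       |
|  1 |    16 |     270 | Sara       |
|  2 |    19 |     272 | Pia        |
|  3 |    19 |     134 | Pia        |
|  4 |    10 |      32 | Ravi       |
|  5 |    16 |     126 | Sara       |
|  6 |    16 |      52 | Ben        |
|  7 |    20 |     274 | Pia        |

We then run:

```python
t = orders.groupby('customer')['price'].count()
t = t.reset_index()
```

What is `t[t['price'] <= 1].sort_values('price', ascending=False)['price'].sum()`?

3

group by customer, count of price:
customer
Ben     1
Hana    1
Pia     3
Ravi    1
Sara    2
Name: price, dtype: int64
reset_index():
  customer  price
0      Ben      1
1     Hana      1
2      Pia      3
3     Ravi      1
4     Sara      2
filter rows where price <= 1:
  customer  price
0      Ben      1
1     Hana      1
3     Ravi      1
sort by price descending:
  customer  price
0      Ben      1
1     Hana      1
3     Ravi      1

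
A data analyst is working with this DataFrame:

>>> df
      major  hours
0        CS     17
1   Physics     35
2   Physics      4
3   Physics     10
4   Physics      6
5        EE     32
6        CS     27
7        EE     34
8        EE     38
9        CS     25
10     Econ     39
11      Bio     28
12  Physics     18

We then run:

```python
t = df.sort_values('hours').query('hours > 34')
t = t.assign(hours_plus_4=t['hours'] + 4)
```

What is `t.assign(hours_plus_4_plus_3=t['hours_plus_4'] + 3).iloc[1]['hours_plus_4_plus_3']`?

sort by hours:
      major  hours
2   Physics      4
4   Physics      6
3   Physics     10
0        CS     17
12  Physics     18
9        CS     25
6        CS     27
11      Bio     28
5        EE     32
7        EE     34
1   Physics     35
8        EE     38
10     Econ     39
filter rows where hours > 34:
      major  hours
1   Physics     35
8        EE     38
10     Econ     39
add column hours_plus_4 = t['hours'] + 4:
      major  hours  hours_plus_4
1   Physics     35            39
8        EE     38            42
10     Econ     39            43
add column hours_plus_4_plus_3 = t['hours_plus_4'] + 3:
      major  hours  hours_plus_4  hours_plus_4_plus_3
1   Physics     35            39                   42
8        EE     38            42                   45
10     Econ     39            43                   46
Taking the value at position 1, column 'hours_plus_4_plus_3' gives 45.

45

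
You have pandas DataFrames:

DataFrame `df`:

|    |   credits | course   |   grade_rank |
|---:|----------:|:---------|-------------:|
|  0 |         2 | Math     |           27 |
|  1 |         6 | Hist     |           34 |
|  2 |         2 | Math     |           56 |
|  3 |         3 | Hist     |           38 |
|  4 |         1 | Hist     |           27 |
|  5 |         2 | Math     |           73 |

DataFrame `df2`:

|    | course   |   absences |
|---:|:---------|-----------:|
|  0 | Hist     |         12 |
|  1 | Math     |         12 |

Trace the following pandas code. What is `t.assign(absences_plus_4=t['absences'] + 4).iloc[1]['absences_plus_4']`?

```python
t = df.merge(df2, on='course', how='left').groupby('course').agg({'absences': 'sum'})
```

40

merge on 'course' (how='left') → 6 rows:
   credits course  grade_rank  absences
0        2   Math          27        12
1        6   Hist          34        12
2        2   Math          56        12
3        3   Hist          38        12
4        1   Hist          27        12
5        2   Math          73        12
group by course, sum of absences:
        absences
course          
Hist          36
Math          36
add column absences_plus_4 = t['absences'] + 4:
        absences  absences_plus_4
course                           
Hist          36               40
Math          36               40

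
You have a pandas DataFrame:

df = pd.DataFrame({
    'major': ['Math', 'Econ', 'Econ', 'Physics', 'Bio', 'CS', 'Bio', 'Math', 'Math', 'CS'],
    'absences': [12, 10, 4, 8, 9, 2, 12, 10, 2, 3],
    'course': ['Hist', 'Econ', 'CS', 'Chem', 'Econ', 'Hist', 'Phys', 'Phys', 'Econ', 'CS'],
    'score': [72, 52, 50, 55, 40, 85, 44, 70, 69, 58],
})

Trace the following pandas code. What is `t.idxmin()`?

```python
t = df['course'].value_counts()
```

Chem

value_counts of course:
course
Econ    3
Hist    2
CS      2
Phys    2
Chem    1
Name: count, dtype: int64
Taking the label with the smallest value gives Chem.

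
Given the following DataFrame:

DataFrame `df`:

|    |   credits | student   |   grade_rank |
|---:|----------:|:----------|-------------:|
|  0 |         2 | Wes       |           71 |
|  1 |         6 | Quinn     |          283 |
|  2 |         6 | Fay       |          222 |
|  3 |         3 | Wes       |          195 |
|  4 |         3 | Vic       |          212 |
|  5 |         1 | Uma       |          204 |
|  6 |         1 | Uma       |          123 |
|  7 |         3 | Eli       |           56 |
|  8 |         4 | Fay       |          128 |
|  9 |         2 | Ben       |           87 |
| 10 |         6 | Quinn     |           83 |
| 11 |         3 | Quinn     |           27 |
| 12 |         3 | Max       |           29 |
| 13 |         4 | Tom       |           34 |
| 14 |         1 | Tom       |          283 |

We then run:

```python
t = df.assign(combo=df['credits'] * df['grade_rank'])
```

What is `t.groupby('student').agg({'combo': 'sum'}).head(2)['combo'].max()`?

add column combo = df['credits'] * df['grade_rank']:
    credits student  grade_rank  combo
0         2     Wes          71    142
1         6   Quinn         283   1698
2         6     Fay         222   1332
3         3     Wes         195    585
4         3     Vic         212    636
5         1     Uma         204    204
6         1     Uma         123    123
7         3     Eli          56    168
8         4     Fay         128    512
9         2     Ben          87    174
10        6   Quinn          83    498
11        3   Quinn          27     81
12        3     Max          29     87
13        4     Tom          34    136
14        1     Tom         283    283
group by student, sum of combo:
         combo
student       
Ben        174
Eli        168
Fay       1844
Max         87
Quinn     2277
Tom        419
Uma        327
Vic        636
Wes        727
take first 2 rows:
         combo
student       
Ben        174
Eli        168

174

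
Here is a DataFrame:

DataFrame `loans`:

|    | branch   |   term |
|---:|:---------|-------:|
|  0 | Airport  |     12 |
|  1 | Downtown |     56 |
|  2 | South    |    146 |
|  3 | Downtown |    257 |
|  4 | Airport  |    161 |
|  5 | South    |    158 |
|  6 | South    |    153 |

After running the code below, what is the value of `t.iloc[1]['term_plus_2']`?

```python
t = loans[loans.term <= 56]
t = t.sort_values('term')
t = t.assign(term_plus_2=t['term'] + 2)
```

filter rows where term <= 56:
     branch  term
0   Airport    12
1  Downtown    56
sort by term:
     branch  term
0   Airport    12
1  Downtown    56
add column term_plus_2 = t['term'] + 2:
     branch  term  term_plus_2
0   Airport    12           14
1  Downtown    56           58
Taking the value at position 1, column 'term_plus_2' gives 58.

58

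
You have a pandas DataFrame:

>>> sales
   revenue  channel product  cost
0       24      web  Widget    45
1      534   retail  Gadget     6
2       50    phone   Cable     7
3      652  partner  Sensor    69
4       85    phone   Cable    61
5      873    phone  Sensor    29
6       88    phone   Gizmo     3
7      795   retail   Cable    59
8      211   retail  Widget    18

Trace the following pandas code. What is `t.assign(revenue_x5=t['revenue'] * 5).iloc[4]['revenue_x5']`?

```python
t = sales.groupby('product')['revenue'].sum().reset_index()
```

group by product, sum of revenue:
product
Cable      930
Gadget     534
Gizmo       88
Sensor    1525
Widget     235
Name: revenue, dtype: int64
reset_index():
  product  revenue
0   Cable      930
1  Gadget      534
2   Gizmo       88
3  Sensor     1525
4  Widget      235
add column revenue_x5 = t['revenue'] * 5:
  product  revenue  revenue_x5
0   Cable      930        4650
1  Gadget      534        2670
2   Gizmo       88         440
3  Sensor     1525        7625
4  Widget      235        1175
Reading off the value at position 4, column 'revenue_x5', we get 1175.

1175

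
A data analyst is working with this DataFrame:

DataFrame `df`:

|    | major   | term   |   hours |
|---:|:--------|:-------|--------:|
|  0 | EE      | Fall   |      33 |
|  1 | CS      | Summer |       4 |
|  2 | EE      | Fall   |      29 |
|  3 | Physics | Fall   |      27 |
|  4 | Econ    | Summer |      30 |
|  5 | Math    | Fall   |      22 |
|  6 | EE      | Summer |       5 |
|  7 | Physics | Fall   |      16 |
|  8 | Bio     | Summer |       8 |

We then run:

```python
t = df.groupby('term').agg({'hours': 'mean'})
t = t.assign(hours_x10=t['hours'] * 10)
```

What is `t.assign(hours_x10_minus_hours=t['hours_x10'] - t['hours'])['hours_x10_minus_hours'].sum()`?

group by term, mean of hours:
        hours
term         
Fall    25.40
Summer  11.75
add column hours_x10 = t['hours'] * 10:
        hours  hours_x10
term                    
Fall    25.40      254.0
Summer  11.75      117.5
add column hours_x10_minus_hours = t['hours_x10'] - t['hours']:
        hours  hours_x10  hours_x10_minus_hours
term                                           
Fall    25.40      254.0                 228.60
Summer  11.75      117.5                 105.75
Finally, sum of column 'hours_x10_minus_hours' = 334.35.

334.35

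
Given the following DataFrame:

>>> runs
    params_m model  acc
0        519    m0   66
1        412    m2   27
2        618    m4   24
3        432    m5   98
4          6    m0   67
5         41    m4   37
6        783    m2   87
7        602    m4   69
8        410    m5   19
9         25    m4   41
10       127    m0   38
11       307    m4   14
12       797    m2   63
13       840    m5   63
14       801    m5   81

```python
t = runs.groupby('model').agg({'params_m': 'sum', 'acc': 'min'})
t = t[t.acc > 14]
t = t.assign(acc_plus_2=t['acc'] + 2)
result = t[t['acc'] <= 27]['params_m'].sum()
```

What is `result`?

4475

group by model: sum(params_m), min(acc):
       params_m  acc
model               
m0          652   38
m2         1992   27
m4         1593   14
m5         2483   19
filter rows where acc > 14:
       params_m  acc
model               
m0          652   38
m2         1992   27
m5         2483   19
add column acc_plus_2 = t['acc'] + 2:
       params_m  acc  acc_plus_2
model                           
m0          652   38          40
m2         1992   27          29
m5         2483   19          21
filter rows where acc <= 27:
       params_m  acc  acc_plus_2
model                           
m2         1992   27          29
m5         2483   19          21
Hence 4475.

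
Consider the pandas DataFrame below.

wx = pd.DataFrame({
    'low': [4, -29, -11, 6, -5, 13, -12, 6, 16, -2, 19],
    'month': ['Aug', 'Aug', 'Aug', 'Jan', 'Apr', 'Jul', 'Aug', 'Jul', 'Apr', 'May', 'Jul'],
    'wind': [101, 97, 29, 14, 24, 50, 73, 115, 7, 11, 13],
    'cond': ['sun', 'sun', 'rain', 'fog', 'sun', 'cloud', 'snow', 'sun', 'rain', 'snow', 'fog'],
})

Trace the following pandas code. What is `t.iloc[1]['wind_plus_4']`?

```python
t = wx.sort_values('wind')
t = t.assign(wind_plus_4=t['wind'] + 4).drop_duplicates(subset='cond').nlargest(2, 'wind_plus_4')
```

sort by wind:
    low month  wind   cond
8    16   Apr     7   rain
9    -2   May    11   snow
10   19   Jul    13    fog
3     6   Jan    14    fog
4    -5   Apr    24    sun
2   -11   Aug    29   rain
5    13   Jul    50  cloud
6   -12   Aug    73   snow
1   -29   Aug    97    sun
0     4   Aug   101    sun
7     6   Jul   115    sun
add column wind_plus_4 = t['wind'] + 4:
    low month  wind   cond  wind_plus_4
8    16   Apr     7   rain           11
9    -2   May    11   snow           15
10   19   Jul    13    fog           17
3     6   Jan    14    fog           18
4    -5   Apr    24    sun           28
2   -11   Aug    29   rain           33
5    13   Jul    50  cloud           54
6   -12   Aug    73   snow           77
1   -29   Aug    97    sun          101
0     4   Aug   101    sun          105
7     6   Jul   115    sun          119
drop duplicate cond (keep=first):
    low month  wind   cond  wind_plus_4
8    16   Apr     7   rain           11
9    -2   May    11   snow           15
10   19   Jul    13    fog           17
4    -5   Apr    24    sun           28
5    13   Jul    50  cloud           54
take 2 rows with largest wind_plus_4:
   low month  wind   cond  wind_plus_4
5   13   Jul    50  cloud           54
4   -5   Apr    24    sun           28
Finally, value at position 1, column 'wind_plus_4' = 28.

28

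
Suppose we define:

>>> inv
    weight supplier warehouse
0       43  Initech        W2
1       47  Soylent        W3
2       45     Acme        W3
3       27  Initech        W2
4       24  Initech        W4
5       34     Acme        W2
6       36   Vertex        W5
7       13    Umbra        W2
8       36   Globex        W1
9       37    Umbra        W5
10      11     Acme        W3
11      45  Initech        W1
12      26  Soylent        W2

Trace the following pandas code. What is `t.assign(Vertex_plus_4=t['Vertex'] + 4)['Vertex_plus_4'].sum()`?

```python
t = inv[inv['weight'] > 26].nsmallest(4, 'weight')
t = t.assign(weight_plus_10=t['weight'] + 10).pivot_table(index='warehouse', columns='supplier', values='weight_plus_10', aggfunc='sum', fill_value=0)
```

58

filter rows where weight > 26:
    weight supplier warehouse
0       43  Initech        W2
1       47  Soylent        W3
2       45     Acme        W3
3       27  Initech        W2
5       34     Acme        W2
6       36   Vertex        W5
8       36   Globex        W1
9       37    Umbra        W5
11      45  Initech        W1
take 4 rows with smallest weight:
   weight supplier warehouse
3      27  Initech        W2
5      34     Acme        W2
6      36   Vertex        W5
8      36   Globex        W1
add column weight_plus_10 = t['weight'] + 10:
   weight supplier warehouse  weight_plus_10
3      27  Initech        W2              37
5      34     Acme        W2              44
6      36   Vertex        W5              46
8      36   Globex        W1              46
pivot: rows=warehouse, cols=supplier, sum(weight_plus_10):
supplier   Acme  Globex  Initech  Vertex
warehouse                               
W1            0      46        0       0
W2           44       0       37       0
W5            0       0        0      46
add column Vertex_plus_4 = t['Vertex'] + 4:
supplier   Acme  Globex  Initech  Vertex  Vertex_plus_4
warehouse                                              
W1            0      46        0       0              4
W2           44       0       37       0              4
W5            0       0        0      46             50
Then the sum of column 'Vertex_plus_4': 58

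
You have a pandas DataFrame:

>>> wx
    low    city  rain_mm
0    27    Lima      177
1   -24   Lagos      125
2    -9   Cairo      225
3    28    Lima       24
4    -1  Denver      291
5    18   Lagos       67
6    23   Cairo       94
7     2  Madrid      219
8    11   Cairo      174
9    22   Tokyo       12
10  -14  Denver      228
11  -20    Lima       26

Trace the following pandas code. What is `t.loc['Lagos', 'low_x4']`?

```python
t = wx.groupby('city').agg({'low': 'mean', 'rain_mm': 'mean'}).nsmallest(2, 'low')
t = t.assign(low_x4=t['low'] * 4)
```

group by city: mean(low), mean(rain_mm):
              low     rain_mm
city                         
Cairo    8.333333  164.333333
Denver  -7.500000  259.500000
Lagos   -3.000000   96.000000
Lima    11.666667   75.666667
Madrid   2.000000  219.000000
Tokyo   22.000000   12.000000
take 2 rows with smallest low:
        low  rain_mm
city                
Denver -7.5    259.5
Lagos  -3.0     96.0
add column low_x4 = t['low'] * 4:
        low  rain_mm  low_x4
city                        
Denver -7.5    259.5   -30.0
Lagos  -3.0     96.0   -12.0

-12.0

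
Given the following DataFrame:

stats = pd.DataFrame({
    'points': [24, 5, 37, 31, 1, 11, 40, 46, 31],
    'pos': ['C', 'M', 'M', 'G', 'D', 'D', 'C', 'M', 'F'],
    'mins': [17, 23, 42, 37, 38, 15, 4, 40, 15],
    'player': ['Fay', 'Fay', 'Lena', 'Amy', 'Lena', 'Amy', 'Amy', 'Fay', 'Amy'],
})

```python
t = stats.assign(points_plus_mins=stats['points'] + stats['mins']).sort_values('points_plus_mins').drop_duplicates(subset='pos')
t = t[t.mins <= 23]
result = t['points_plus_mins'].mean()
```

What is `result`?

35.25

add column points_plus_mins = stats['points'] + stats['mins']:
   points pos  mins player  points_plus_mins
0      24   C    17    Fay                41
1       5   M    23    Fay                28
2      37   M    42   Lena                79
3      31   G    37    Amy                68
4       1   D    38   Lena                39
5      11   D    15    Amy                26
6      40   C     4    Amy                44
7      46   M    40    Fay                86
8      31   F    15    Amy                46
sort by points_plus_mins:
   points pos  mins player  points_plus_mins
5      11   D    15    Amy                26
1       5   M    23    Fay                28
4       1   D    38   Lena                39
0      24   C    17    Fay                41
6      40   C     4    Amy                44
8      31   F    15    Amy                46
3      31   G    37    Amy                68
2      37   M    42   Lena                79
7      46   M    40    Fay                86
drop duplicate pos (keep=first):
   points pos  mins player  points_plus_mins
5      11   D    15    Amy                26
1       5   M    23    Fay                28
0      24   C    17    Fay                41
8      31   F    15    Amy                46
3      31   G    37    Amy                68
filter rows where mins <= 23:
   points pos  mins player  points_plus_mins
5      11   D    15    Amy                26
1       5   M    23    Fay                28
0      24   C    17    Fay                41
8      31   F    15    Amy                46
Finally, mean of column 'points_plus_mins' = 35.25.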